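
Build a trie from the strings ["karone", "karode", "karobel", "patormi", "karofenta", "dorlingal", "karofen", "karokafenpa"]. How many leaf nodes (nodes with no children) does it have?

Leaves are exactly the stored words that no other stored word extends.
Those words: "dorlingal", "karobel", "karode", "karofenta", "karokafenpa", "karone", "patormi"
Leaf count: 7

7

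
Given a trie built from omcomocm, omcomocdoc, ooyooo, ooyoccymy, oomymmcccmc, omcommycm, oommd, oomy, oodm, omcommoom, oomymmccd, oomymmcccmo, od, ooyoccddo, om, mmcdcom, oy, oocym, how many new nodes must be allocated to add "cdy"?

3

Nothing in the trie begins with "c"; the whole of "cdy" is new.
3 − 0 = 3 new nodes.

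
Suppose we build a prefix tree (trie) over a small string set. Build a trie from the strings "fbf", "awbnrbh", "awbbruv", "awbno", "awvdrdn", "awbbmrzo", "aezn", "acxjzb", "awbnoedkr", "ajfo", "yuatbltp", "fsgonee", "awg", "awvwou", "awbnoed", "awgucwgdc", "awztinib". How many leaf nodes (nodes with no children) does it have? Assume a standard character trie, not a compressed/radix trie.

Leaves are exactly the stored words that no other stored word extends.
Those words: "acxjzb", "aezn", "ajfo", "awbbmrzo", "awbbruv", "awbnoedkr", "awbnrbh", "awgucwgdc", "awvdrdn", "awvwou", "awztinib", "fbf", "fsgonee", "yuatbltp"
Leaf count: 14

14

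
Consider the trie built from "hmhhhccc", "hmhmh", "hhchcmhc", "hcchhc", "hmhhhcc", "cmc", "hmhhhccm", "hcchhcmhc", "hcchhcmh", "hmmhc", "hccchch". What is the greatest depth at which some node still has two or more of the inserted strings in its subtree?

The deepest shared node is where two words last agree before diverging.
e.g. "hcchhcmh" and "hcchhcmhc" share the prefix "hcchhcmh" of length 8; no pair shares a longer one.
Longest shared-prefix length: 8

8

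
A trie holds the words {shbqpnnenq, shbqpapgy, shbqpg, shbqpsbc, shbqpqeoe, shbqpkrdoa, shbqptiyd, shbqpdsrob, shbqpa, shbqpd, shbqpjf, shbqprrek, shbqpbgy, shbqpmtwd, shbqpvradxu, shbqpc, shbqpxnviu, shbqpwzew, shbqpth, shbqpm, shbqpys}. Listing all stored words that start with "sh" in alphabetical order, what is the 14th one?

shbqprrek

Filter for "sh…" and sort: "shbqpa", "shbqpapgy", "shbqpbgy", "shbqpc", "shbqpd", "shbqpdsrob", "shbqpg", "shbqpjf", "shbqpkrdoa", "shbqpm", "shbqpmtwd", "shbqpnnenq", "shbqpqeoe", "shbqprrek", "shbqpsbc", "shbqpth", "shbqptiyd", "shbqpvradxu", "shbqpwzew", "shbqpxnviu", "shbqpys"
The 14th is shbqprrek.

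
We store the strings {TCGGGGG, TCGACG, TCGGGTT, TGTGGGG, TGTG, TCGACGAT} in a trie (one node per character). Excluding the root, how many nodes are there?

20

Insert word by word; a character creates a node only if that edge doesn't already exist:
  "TCGGGGG" → 7 new (T, C, G, G, G, G, G)
  "TCGACG" → prefix "TCG" already present; 3 new (A, C, G)
  "TCGGGTT" → prefix "TCGGG" already present; 2 new (T, T)
  "TGTGGGG" → prefix "T" already present; 6 new (G, T, G, G, G, G)
  "TGTG" → prefix "TGTG" already present; 0 new (none)
  "TCGACGAT" → prefix "TCGACG" already present; 2 new (A, T)
Total nodes = 7 + 3 + 2 + 6 + 0 + 2 = 20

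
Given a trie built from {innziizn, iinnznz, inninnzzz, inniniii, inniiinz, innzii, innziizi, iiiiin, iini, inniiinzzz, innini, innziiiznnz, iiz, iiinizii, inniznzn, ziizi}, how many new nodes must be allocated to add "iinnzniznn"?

"iinnzn" is already a path in the trie; the remaining "iznn" must be added.
Each of the 4 remaining characters creates one node.

4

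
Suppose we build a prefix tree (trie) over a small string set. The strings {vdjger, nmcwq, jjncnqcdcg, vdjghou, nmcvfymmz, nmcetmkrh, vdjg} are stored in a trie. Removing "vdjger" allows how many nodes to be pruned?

2

A node on "vdjger"'s path can go only if nothing else ends at it or branches off below it.
The suffix "er" (2 nodes) is used only by "vdjger"; the node for "vdjg" still has the child "h", so pruning stops there.
Nodes removed: 2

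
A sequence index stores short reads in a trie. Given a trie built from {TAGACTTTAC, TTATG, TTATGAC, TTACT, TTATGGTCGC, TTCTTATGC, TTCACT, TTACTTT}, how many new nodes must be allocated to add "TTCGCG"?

The longest prefix of "TTCGCG" already in the trie is "TTC" (length 3).
New nodes needed: |"TTCGCG"| − 3 = 6 − 3 = 3.

3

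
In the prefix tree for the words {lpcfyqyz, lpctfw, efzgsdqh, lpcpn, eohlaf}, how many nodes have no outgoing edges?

A leaf is a node with no children — equivalently, the end of a word that is not a proper prefix of any other stored word.
Those words: "efzgsdqh", "eohlaf", "lpcfyqyz", "lpcpn", "lpctfw"
Leaf count: 5

5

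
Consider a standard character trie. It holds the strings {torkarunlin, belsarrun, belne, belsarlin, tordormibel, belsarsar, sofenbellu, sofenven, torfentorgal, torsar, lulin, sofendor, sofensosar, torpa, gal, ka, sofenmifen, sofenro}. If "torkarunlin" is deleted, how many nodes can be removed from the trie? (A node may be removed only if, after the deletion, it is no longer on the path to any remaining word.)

8

Walk "torkarunlin" from the leaf back toward the root, removing each node that no remaining word uses.
The suffix "karunlin" (8 nodes) is used only by "torkarunlin"; the node for "tor" still has the child "d", so pruning stops there.
Nodes removed: 8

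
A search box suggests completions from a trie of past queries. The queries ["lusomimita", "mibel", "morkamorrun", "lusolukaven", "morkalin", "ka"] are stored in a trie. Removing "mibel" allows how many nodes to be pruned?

4

A node on "mibel"'s path can go only if nothing else ends at it or branches off below it.
The suffix "ibel" (4 nodes) is used only by "mibel"; the node for "m" still has the child "o", so pruning stops there.
Nodes removed: 4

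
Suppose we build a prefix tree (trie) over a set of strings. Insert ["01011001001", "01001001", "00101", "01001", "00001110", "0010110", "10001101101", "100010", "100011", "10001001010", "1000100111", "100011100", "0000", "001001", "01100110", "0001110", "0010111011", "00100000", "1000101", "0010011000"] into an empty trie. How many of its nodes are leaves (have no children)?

14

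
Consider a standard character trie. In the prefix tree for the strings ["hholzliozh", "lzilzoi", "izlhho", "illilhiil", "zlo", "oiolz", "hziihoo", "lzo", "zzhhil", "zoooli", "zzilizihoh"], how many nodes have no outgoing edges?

A leaf is a node with no children — equivalently, the end of a word that is not a proper prefix of any other stored word.
Those words: "hholzliozh", "hziihoo", "illilhiil", "izlhho", "lzilzoi", "lzo", "oiolz", "zlo", "zoooli", "zzhhil", "zzilizihoh"
Leaf count: 11

11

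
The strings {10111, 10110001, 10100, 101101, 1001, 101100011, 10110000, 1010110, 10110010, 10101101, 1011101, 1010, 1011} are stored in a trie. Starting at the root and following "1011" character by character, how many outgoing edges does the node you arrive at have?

2

Follow the path "1011" to its node, then look at its outgoing edges.
Characters that immediately follow "1011" among the stored strings: {0, 1}.
That node has 2 child edges.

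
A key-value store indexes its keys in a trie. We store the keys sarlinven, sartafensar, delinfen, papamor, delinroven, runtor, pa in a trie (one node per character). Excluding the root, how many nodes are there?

Trace insertions, counting only characters that open a new branch:
  "sarlinven" → 9 new (s, a, r, l, i, n, v, e, n)
  "sartafensar" → prefix "sar" already present; 8 new (t, a, f, e, n, s, a, r)
  "delinfen" → 8 new (d, e, l, i, n, f, e, n)
  "papamor" → 7 new (p, a, p, a, m, o, r)
  "delinroven" → prefix "delin" already present; 5 new (r, o, v, e, n)
  "runtor" → 6 new (r, u, n, t, o, r)
  "pa" → prefix "pa" already present; 0 new (none)
Total nodes = 9 + 8 + 8 + 7 + 5 + 6 + 0 = 43

43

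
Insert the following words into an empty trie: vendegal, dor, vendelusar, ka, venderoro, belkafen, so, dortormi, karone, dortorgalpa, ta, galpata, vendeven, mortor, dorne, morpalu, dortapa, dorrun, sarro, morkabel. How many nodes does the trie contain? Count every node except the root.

85

Insert word by word; a character creates a node only if that edge doesn't already exist:
  "vendegal" → 8 new (v, e, n, d, e, g, a, l)
  "dor" → 3 new (d, o, r)
  "vendelusar" → prefix "vende" already present; 5 new (l, u, s, a, r)
  "ka" → 2 new (k, a)
  "venderoro" → prefix "vende" already present; 4 new (r, o, r, o)
  "belkafen" → 8 new (b, e, l, k, a, f, e, n)
  "so" → 2 new (s, o)
  "dortormi" → prefix "dor" already present; 5 new (t, o, r, m, i)
  "karone" → prefix "ka" already present; 4 new (r, o, n, e)
  "dortorgalpa" → prefix "dortor" already present; 5 new (g, a, l, p, a)
  "ta" → 2 new (t, a)
  "galpata" → 7 new (g, a, l, p, a, t, a)
  "vendeven" → prefix "vende" already present; 3 new (v, e, n)
  "mortor" → 6 new (m, o, r, t, o, r)
  "dorne" → prefix "dor" already present; 2 new (n, e)
  "morpalu" → prefix "mor" already present; 4 new (p, a, l, u)
  "dortapa" → prefix "dort" already present; 3 new (a, p, a)
  "dorrun" → prefix "dor" already present; 3 new (r, u, n)
  "sarro" → prefix "s" already present; 4 new (a, r, r, o)
  "morkabel" → prefix "mor" already present; 5 new (k, a, b, e, l)
Total nodes = 8 + 3 + 5 + 2 + 4 + 8 + 2 + 5 + 4 + 5 + 2 + 7 + 3 + 6 + 2 + 4 + 3 + 3 + 4 + 5 = 85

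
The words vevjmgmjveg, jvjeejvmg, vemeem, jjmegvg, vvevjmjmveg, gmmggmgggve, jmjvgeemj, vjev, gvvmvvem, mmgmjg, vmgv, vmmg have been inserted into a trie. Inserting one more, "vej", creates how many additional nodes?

The longest prefix of "vej" already in the trie is "ve" (length 2).
Each of the 1 remaining characters creates one node.

1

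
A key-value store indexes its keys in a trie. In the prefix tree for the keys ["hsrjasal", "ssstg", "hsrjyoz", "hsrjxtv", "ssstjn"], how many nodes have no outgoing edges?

5

Leaves are exactly the stored words that no other stored word extends.
Those words: "hsrjasal", "hsrjxtv", "hsrjyoz", "ssstg", "ssstjn"
Leaf count: 5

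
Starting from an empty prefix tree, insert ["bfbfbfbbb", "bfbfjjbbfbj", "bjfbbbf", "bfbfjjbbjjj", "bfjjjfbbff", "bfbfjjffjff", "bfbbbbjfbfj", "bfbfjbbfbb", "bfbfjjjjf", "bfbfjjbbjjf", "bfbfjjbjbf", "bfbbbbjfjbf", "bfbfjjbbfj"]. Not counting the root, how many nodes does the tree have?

62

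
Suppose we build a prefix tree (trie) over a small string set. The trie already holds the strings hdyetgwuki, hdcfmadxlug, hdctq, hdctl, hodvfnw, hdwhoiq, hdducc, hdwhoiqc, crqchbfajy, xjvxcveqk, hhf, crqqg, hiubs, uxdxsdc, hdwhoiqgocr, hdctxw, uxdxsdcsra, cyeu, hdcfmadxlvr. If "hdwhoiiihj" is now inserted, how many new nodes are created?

4

The longest prefix of "hdwhoiiihj" already in the trie is "hdwhoi" (length 6).
So 10 − 6 = 4 new nodes.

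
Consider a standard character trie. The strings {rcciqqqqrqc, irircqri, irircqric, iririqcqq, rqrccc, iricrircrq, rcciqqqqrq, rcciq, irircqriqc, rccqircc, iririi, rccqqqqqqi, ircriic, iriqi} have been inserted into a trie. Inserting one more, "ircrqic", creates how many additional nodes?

3

The longest prefix of "ircrqic" already in the trie is "ircr" (length 4).
Each of the 3 remaining characters creates one node.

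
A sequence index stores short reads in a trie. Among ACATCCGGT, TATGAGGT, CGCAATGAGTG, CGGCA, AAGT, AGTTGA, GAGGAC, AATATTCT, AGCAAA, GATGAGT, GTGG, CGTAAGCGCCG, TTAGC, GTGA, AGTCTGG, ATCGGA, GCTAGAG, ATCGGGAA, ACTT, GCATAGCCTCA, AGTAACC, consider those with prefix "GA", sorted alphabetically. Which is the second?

DFS of the "GA" subtree visits, in order: "GAGGAC", "GATGAGT"
Position 2: GATGAGT

GATGAGT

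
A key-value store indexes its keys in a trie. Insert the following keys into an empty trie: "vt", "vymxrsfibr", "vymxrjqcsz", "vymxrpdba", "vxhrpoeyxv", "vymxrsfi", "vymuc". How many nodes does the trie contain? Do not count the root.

31

Count nodes per top-level branch (shared prefixes stored once):
  'v'-branch (vt, vxhrpoeyxv, vymuc, vymxrjqcsz, vymxrpdba, vymxrsfi, vymxrsfibr): 31 nodes
Sum: 31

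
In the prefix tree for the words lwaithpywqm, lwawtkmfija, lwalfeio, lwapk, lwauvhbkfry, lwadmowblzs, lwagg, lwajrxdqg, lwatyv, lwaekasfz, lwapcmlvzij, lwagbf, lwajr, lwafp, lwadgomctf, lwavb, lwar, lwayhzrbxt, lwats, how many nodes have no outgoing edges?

Leaves are exactly the stored words that no other stored word extends.
Those words: "lwadgomctf", "lwadmowblzs", "lwaekasfz", "lwafp", "lwagbf", "lwagg", "lwaithpywqm", "lwajrxdqg", "lwalfeio", "lwapcmlvzij", "lwapk", "lwar", "lwats", "lwatyv", "lwauvhbkfry", "lwavb", "lwawtkmfija", "lwayhzrbxt"
Leaf count: 18

18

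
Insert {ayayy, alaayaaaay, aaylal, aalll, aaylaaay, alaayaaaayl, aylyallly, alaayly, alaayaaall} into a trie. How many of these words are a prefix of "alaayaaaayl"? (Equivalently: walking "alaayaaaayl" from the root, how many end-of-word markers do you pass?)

2

Check each prefix of "alaayaaaayl" against the stored set — each match is an end-marker on the path.
Prefixes of the query that are stored words: "alaayaaaay", "alaayaaaayl"
Count: 2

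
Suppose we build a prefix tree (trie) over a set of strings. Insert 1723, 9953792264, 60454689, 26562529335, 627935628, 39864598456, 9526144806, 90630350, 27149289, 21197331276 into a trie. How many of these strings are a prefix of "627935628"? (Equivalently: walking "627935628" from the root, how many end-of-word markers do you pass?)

Traverse "627935628" character by character; count nodes along the way that are marked as word ends.
Prefixes of the query that are stored words: "627935628"
Count: 1

1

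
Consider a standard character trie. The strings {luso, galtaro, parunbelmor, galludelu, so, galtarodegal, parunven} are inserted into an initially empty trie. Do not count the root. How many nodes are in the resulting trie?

38

Trace insertions, counting only characters that open a new branch:
  "luso" → 4 new (l, u, s, o)
  "galtaro" → 7 new (g, a, l, t, a, r, o)
  "parunbelmor" → 11 new (p, a, r, u, n, b, e, l, m, o, r)
  "galludelu" → prefix "gal" already present; 6 new (l, u, d, e, l, u)
  "so" → 2 new (s, o)
  "galtarodegal" → prefix "galtaro" already present; 5 new (d, e, g, a, l)
  "parunven" → prefix "parun" already present; 3 new (v, e, n)
Total nodes = 4 + 7 + 11 + 6 + 2 + 5 + 3 = 38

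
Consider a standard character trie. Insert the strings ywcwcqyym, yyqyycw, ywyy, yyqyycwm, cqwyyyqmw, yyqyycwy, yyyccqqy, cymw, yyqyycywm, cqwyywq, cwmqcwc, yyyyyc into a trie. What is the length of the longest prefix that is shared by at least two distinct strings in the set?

Look for the deepest trie node that still has at least two words in its subtree.
"yyqyycw" and "yyqyycwm" agree on "yyqyycw" (7 characters) before diverging; nothing deeper is shared.
Longest shared-prefix length: 7

7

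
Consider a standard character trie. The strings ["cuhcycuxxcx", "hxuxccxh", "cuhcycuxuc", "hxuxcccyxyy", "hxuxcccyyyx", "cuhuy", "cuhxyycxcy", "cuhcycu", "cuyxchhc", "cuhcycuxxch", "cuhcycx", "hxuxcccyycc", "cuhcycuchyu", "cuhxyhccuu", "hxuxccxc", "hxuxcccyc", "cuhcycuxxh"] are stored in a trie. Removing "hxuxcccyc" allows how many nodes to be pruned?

After clearing the end-marker at "hxuxcccyc", prune upward until reaching a node still needed by another word.
The suffix "c" (1 node) is used only by "hxuxcccyc"; the node for "hxuxcccy" still has the child "x", so pruning stops there.
Nodes removed: 1

1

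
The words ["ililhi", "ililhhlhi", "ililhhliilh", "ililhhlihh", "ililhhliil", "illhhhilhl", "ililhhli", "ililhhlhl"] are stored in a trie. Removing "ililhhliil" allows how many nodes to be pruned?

0

After clearing the end-marker at "ililhhliil", prune upward until reaching a node still needed by another word.
Every node on "ililhhliil" is still needed (e.g. by "ililhhliilh"), so nothing is freed.
Nodes removed: 0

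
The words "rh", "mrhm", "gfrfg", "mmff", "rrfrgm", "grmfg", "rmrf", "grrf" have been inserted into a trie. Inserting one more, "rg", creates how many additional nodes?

1

Walking "rg" from the root, the first 1 characters ("r") follow existing edges; "g" is the first miss.
Each of the 1 remaining characters creates one node.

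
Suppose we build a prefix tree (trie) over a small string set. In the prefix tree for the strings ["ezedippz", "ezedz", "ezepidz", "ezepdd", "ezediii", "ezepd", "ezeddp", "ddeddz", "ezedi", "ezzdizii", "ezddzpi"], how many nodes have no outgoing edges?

A leaf is a node with no children — equivalently, the end of a word that is not a proper prefix of any other stored word.
Those words: "ddeddz", "ezddzpi", "ezeddp", "ezediii", "ezedippz", "ezedz", "ezepdd", "ezepidz", "ezzdizii"
Leaf count: 9

9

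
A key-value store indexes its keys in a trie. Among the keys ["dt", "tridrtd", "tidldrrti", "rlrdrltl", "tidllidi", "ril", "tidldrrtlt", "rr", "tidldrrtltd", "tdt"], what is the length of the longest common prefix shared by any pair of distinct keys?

The deepest shared node is where two words last agree before diverging.
e.g. "tidldrrtlt" and "tidldrrtltd" share the prefix "tidldrrtlt" of length 10; no pair shares a longer one.
Longest shared-prefix length: 10

10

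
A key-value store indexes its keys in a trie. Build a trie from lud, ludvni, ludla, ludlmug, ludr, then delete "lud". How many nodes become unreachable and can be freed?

0

Walk "lud" from the leaf back toward the root, removing each node that no remaining word uses.
Every node on "lud" is still needed (e.g. by "ludvni"), so nothing is freed.
Nodes removed: 0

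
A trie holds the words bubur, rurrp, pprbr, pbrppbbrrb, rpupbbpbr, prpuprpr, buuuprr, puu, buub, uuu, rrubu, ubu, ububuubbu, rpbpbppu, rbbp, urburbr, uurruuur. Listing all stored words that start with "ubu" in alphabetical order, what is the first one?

ubu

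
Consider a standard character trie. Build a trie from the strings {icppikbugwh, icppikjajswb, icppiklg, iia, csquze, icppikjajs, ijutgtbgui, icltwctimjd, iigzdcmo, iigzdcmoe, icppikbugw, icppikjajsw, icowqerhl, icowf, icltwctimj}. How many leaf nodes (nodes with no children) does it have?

10

Leaves are exactly the stored words that no other stored word extends.
Those words: "csquze", "icltwctimjd", "icowf", "icowqerhl", "icppikbugwh", "icppikjajswb", "icppiklg", "iia", "iigzdcmoe", "ijutgtbgui"
Leaf count: 10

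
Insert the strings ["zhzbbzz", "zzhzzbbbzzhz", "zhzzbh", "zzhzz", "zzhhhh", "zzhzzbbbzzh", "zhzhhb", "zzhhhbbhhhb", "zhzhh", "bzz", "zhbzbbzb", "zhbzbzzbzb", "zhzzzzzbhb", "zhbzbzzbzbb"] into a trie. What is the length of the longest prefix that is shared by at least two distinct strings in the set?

11

Look for the deepest trie node that still has at least two words in its subtree.
e.g. "zzhzzbbbzzh" and "zzhzzbbbzzhz" share the prefix "zzhzzbbbzzh" of length 11; no pair shares a longer one.
Longest shared-prefix length: 11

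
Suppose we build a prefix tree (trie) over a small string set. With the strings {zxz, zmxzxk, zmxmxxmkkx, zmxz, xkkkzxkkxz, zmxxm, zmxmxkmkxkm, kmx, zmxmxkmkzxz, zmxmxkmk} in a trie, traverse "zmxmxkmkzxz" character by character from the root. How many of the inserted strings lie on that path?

2

Traverse "zmxmxkmkzxz" character by character; count nodes along the way that are marked as word ends.
Prefixes of the query that are stored words: "zmxmxkmk", "zmxmxkmkzxz"
Count: 2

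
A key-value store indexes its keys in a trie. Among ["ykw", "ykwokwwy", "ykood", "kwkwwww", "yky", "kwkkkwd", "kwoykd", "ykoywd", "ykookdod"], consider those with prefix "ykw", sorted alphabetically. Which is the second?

DFS of the "ykw" subtree visits, in order: "ykw", "ykwokwwy"
The 2nd is ykwokwwy.

ykwokwwy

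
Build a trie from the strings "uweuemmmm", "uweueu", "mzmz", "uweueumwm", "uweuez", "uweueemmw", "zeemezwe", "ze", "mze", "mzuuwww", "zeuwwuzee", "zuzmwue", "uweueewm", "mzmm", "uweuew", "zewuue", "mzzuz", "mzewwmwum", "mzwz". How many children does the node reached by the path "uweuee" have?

2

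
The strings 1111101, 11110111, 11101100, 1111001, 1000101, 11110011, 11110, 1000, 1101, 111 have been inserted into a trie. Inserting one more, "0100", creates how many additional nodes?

4

No existing word starts with "0", so every character of "0100" needs a new node.
4 − 0 = 4 new nodes.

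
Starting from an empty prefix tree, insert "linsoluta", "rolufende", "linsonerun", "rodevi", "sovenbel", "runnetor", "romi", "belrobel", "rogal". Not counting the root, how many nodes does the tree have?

55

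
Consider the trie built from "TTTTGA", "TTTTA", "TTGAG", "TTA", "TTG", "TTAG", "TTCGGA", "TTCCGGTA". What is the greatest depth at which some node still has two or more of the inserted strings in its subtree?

4

The deepest shared node is where two words last agree before diverging.
"TTTTA" and "TTTTGA" agree on "TTTT" (4 characters) before diverging; nothing deeper is shared.
Longest shared-prefix length: 4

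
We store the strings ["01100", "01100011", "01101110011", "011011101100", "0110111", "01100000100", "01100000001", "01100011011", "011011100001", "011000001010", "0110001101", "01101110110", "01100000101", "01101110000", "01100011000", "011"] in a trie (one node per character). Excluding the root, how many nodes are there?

37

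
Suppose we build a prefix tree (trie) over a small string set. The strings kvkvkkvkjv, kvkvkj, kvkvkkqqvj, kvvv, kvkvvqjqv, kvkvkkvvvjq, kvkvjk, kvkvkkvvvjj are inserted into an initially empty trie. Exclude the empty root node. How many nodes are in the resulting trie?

Trie structure (* marks end of a word):
(root)
└─ k
   └─ v
      ├─ k
      │  └─ v
      │     ├─ j
      │     │  └─ k *
      │     ├─ k
      │     │  ├─ j *
      │     │  └─ k
      │     │     ├─ q
      │     │     │  └─ q
      │     │     │     └─ v
      │     │     │        └─ j *
      │     │     └─ v
      │     │        ├─ k
      │     │        │  └─ j
      │     │        │     └─ v *
      │     │        └─ v
      │     │           └─ v
      │     │              └─ j
      │     │                 ├─ j *
      │     │                 └─ q *
      │     └─ v
      │        └─ q
      │           └─ j
      │              └─ q
      │                 └─ v *
      └─ v
         └─ v *
Counting every labelled node above: 29.

29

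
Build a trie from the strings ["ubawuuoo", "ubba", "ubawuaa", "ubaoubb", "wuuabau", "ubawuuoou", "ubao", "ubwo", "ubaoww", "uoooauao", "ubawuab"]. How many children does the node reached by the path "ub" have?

3

Follow the path "ub" to its node, then look at its outgoing edges.
Characters that immediately follow "ub" among the stored strings: {a, b, w}.
That node has 3 child edges.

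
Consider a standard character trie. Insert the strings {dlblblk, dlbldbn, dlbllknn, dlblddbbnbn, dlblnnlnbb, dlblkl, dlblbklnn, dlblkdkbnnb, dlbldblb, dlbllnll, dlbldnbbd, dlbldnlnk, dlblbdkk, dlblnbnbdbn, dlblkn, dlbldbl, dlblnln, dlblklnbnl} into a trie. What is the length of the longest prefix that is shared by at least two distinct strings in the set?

Equivalently: take the maximum, over all pairs, of their longest common prefix length.
e.g. "dlbldbl" and "dlbldblb" share the prefix "dlbldbl" of length 7; no pair shares a longer one.
Longest shared-prefix length: 7

7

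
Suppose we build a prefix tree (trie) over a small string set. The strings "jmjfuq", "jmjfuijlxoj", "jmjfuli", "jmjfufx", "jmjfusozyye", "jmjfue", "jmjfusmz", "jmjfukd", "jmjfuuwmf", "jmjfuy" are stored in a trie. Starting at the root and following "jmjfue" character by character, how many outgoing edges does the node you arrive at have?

Walk "jmjfue" from the root, arriving at one node.
No stored string extends past "jmjfue".
That node has 0 child edges.

0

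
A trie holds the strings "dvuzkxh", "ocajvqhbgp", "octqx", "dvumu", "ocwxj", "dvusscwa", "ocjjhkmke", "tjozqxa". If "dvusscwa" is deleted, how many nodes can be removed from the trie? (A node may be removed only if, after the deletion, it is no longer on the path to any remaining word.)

Walk "dvusscwa" from the leaf back toward the root, removing each node that no remaining word uses.
The suffix "sscwa" (5 nodes) is used only by "dvusscwa"; the node for "dvu" still has the child "z", so pruning stops there.
Nodes removed: 5

5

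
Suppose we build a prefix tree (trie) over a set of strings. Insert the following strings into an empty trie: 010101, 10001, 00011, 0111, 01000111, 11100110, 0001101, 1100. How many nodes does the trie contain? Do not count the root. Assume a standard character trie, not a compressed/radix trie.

Count nodes per top-level branch (shared prefixes stored once):
  '0'-branch (00011, 0001101, 01000111, 010101, 0111): 19 nodes
  '1'-branch (10001, 1100, 11100110): 14 nodes
Sum: 33

33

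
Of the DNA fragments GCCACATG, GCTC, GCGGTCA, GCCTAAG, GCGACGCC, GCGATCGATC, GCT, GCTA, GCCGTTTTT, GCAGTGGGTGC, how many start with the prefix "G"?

10

Filter for entries beginning with "G":
Matches: "GCAGTGGGTGC", "GCCACATG", "GCCGTTTTT", "GCCTAAG", "GCGACGCC", "GCGATCGATC", "GCGGTCA", "GCT", "GCTA", "GCTC"
Count: 10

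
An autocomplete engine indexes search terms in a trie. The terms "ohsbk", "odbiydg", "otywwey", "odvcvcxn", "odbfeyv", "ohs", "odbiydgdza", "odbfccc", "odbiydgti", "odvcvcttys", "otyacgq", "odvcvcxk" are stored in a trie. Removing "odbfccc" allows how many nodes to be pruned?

After clearing the end-marker at "odbfccc", prune upward until reaching a node still needed by another word.
The suffix "ccc" (3 nodes) is used only by "odbfccc"; the node for "odbf" still has the child "e", so pruning stops there.
Nodes removed: 3

3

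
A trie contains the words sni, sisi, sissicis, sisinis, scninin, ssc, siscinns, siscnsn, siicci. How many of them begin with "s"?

Walk to "s"; the words in its subtree are exactly those with that prefix.
Words under "s": scninin, siicci, siscinns, siscnsn, sisi, sisinis, sissicis, sni, ssc
Count: 9

9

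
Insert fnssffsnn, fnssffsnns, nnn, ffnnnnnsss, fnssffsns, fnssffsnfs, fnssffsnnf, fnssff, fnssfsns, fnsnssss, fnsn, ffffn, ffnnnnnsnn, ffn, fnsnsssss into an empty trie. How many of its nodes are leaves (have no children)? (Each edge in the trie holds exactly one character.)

A leaf is a node with no children — equivalently, the end of a word that is not a proper prefix of any other stored word.
Those words: "ffffn", "ffnnnnnsnn", "ffnnnnnsss", "fnsnsssss", "fnssffsnfs", "fnssffsnnf", "fnssffsnns", "fnssffsns", "fnssfsns", "nnn"
Leaf count: 10

10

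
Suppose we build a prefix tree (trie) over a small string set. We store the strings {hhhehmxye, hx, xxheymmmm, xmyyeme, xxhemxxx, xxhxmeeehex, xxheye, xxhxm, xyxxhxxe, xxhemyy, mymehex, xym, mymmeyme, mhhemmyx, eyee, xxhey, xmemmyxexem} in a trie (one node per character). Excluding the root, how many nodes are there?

80

Count nodes per top-level branch (shared prefixes stored once):
  'e'-branch (eyee): 4 nodes
  'h'-branch (hhhehmxye, hx): 10 nodes
  'm'-branch (mhhemmyx, mymehex, mymmeyme): 19 nodes
  'x'-branch (xmemmyxexem, xmyyeme, xxhemxxx, xxhemyy, xxhey, xxheye, xxheymmmm, xxhxm, xxhxmeeehex, xym, xyxxhxxe): 47 nodes
Sum: 80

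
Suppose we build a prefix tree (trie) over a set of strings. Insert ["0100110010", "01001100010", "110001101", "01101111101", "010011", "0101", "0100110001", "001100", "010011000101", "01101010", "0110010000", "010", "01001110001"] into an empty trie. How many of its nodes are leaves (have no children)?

A leaf is a node with no children — equivalently, the end of a word that is not a proper prefix of any other stored word.
Those words: "001100", "010011000101", "0100110010", "01001110001", "0101", "0110010000", "01101010", "01101111101", "110001101"
Leaf count: 9

9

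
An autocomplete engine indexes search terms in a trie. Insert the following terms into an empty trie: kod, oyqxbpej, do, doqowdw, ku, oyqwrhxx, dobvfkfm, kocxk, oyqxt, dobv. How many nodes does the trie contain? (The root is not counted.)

34

Trace insertions, counting only characters that open a new branch:
  "kod" → 3 new (k, o, d)
  "oyqxbpej" → 8 new (o, y, q, x, b, p, e, j)
  "do" → 2 new (d, o)
  "doqowdw" → prefix "do" already present; 5 new (q, o, w, d, w)
  "ku" → prefix "k" already present; 1 new (u)
  "oyqwrhxx" → prefix "oyq" already present; 5 new (w, r, h, x, x)
  "dobvfkfm" → prefix "do" already present; 6 new (b, v, f, k, f, m)
  "kocxk" → prefix "ko" already present; 3 new (c, x, k)
  "oyqxt" → prefix "oyqx" already present; 1 new (t)
  "dobv" → prefix "dobv" already present; 0 new (none)
Total nodes = 3 + 8 + 2 + 5 + 1 + 5 + 6 + 3 + 1 + 0 = 34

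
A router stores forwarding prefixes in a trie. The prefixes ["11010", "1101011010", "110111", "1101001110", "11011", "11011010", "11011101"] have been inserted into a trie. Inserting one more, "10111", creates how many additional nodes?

4

"1" is already a path in the trie; the remaining "0111" must be added.
New nodes needed: |"10111"| − 1 = 5 − 1 = 4.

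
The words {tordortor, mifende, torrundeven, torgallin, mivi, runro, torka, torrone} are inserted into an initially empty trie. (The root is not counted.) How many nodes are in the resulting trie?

For each word, the new-node count is its length minus the longest prefix already in the trie:
  "tordortor" → 9 new (t, o, r, d, o, r, t, o, r)
  "mifende" → 7 new (m, i, f, e, n, d, e)
  "torrundeven" → prefix "tor" already present; 8 new (r, u, n, d, e, v, e, n)
  "torgallin" → prefix "tor" already present; 6 new (g, a, l, l, i, n)
  "mivi" → prefix "mi" already present; 2 new (v, i)
  "runro" → 5 new (r, u, n, r, o)
  "torka" → prefix "tor" already present; 2 new (k, a)
  "torrone" → prefix "torr" already present; 3 new (o, n, e)
Total nodes = 9 + 7 + 8 + 6 + 2 + 5 + 2 + 3 = 42

42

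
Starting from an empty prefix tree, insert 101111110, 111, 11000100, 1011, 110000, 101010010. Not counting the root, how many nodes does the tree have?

Trace insertions, counting only characters that open a new branch:
  "101111110" → 9 new (1, 0, 1, 1, 1, 1, 1, 1, 0)
  "111" → prefix "1" already present; 2 new (1, 1)
  "11000100" → prefix "11" already present; 6 new (0, 0, 0, 1, 0, 0)
  "1011" → prefix "1011" already present; 0 new (none)
  "110000" → prefix "11000" already present; 1 new (0)
  "101010010" → prefix "101" already present; 6 new (0, 1, 0, 0, 1, 0)
Total nodes = 9 + 2 + 6 + 0 + 1 + 6 = 24

24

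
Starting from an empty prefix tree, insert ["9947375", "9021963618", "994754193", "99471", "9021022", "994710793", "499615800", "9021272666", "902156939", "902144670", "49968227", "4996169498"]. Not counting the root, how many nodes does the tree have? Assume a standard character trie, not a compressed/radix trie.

Trace insertions, counting only characters that open a new branch:
  "9947375" → 7 new (9, 9, 4, 7, 3, 7, 5)
  "9021963618" → prefix "9" already present; 9 new (0, 2, 1, 9, 6, 3, 6, 1, 8)
  "994754193" → prefix "9947" already present; 5 new (5, 4, 1, 9, 3)
  "99471" → prefix "9947" already present; 1 new (1)
  "9021022" → prefix "9021" already present; 3 new (0, 2, 2)
  "994710793" → prefix "99471" already present; 4 new (0, 7, 9, 3)
  "499615800" → 9 new (4, 9, 9, 6, 1, 5, 8, 0, 0)
  "9021272666" → prefix "9021" already present; 6 new (2, 7, 2, 6, 6, 6)
  "902156939" → prefix "9021" already present; 5 new (5, 6, 9, 3, 9)
  "902144670" → prefix "9021" already present; 5 new (4, 4, 6, 7, 0)
  "49968227" → prefix "4996" already present; 4 new (8, 2, 2, 7)
  "4996169498" → prefix "49961" already present; 5 new (6, 9, 4, 9, 8)
Total nodes = 7 + 9 + 5 + 1 + 3 + 4 + 9 + 6 + 5 + 5 + 4 + 5 = 63

63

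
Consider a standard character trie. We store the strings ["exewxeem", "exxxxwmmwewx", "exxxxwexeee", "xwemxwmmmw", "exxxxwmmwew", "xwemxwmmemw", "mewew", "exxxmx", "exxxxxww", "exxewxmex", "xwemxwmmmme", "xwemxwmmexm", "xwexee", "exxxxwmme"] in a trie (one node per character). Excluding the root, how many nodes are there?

60

For each word, the new-node count is its length minus the longest prefix already in the trie:
  "exewxeem" → 8 new (e, x, e, w, x, e, e, m)
  "exxxxwmmwewx" → prefix "ex" already present; 10 new (x, x, x, w, m, m, w, e, w, x)
  "exxxxwexeee" → prefix "exxxxw" already present; 5 new (e, x, e, e, e)
  "xwemxwmmmw" → 10 new (x, w, e, m, x, w, m, m, m, w)
  "exxxxwmmwew" → prefix "exxxxwmmwew" already present; 0 new (none)
  "xwemxwmmemw" → prefix "xwemxwmm" already present; 3 new (e, m, w)
  "mewew" → 5 new (m, e, w, e, w)
  "exxxmx" → prefix "exxx" already present; 2 new (m, x)
  "exxxxxww" → prefix "exxxx" already present; 3 new (x, w, w)
  "exxewxmex" → prefix "exx" already present; 6 new (e, w, x, m, e, x)
  "xwemxwmmmme" → prefix "xwemxwmmm" already present; 2 new (m, e)
  "xwemxwmmexm" → prefix "xwemxwmme" already present; 2 new (x, m)
  "xwexee" → prefix "xwe" already present; 3 new (x, e, e)
  "exxxxwmme" → prefix "exxxxwmm" already present; 1 new (e)
Total nodes = 8 + 10 + 5 + 10 + 0 + 3 + 5 + 2 + 3 + 6 + 2 + 2 + 3 + 1 = 60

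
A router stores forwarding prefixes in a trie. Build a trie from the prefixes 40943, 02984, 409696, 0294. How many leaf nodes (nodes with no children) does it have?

Leaves are exactly the stored words that no other stored word extends.
Those words: "0294", "02984", "40943", "409696"
Leaf count: 4

4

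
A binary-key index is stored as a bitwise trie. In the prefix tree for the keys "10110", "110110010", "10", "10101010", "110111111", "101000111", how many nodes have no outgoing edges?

A leaf is a node with no children — equivalently, the end of a word that is not a proper prefix of any other stored word.
Those words: "101000111", "10101010", "10110", "110110010", "110111111"
Leaf count: 5

5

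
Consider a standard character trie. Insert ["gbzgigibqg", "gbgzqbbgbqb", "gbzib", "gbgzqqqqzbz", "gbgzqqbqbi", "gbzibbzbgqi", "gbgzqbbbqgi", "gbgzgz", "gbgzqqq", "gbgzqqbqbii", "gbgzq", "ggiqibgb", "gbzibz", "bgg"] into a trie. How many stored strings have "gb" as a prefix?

12

Traverse to the node for "gb", then collect every word in that subtree.
Words under "gb": gbgzgz, gbgzq, gbgzqbbbqgi, gbgzqbbgbqb, gbgzqqbqbi, gbgzqqbqbii, gbgzqqq, gbgzqqqqzbz, gbzgigibqg, gbzib, gbzibbzbgqi, gbzibz
Count: 12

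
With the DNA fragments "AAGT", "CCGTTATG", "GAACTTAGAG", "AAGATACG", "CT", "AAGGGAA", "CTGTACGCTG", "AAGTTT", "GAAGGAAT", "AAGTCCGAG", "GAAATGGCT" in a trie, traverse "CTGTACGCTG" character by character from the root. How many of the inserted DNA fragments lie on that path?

2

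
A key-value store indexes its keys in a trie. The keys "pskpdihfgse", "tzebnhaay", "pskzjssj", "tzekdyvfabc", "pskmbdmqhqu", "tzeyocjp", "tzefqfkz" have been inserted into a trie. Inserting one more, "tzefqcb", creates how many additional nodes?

The longest prefix of "tzefqcb" already in the trie is "tzefq" (length 5).
New nodes needed: |"tzefqcb"| − 5 = 7 − 5 = 2.

2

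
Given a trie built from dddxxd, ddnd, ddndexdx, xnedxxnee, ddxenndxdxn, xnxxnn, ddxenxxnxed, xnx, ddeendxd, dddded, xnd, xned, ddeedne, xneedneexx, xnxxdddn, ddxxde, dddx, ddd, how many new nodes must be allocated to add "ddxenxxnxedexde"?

"ddxenxxnxed" is already a path in the trie; the remaining "exde" must be added.
So 15 − 11 = 4 new nodes.

4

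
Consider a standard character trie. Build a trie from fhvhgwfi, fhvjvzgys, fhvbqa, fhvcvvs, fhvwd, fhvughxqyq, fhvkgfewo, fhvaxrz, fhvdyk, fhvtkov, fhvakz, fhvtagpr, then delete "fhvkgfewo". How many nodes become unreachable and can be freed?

A node on "fhvkgfewo"'s path can go only if nothing else ends at it or branches off below it.
The suffix "kgfewo" (6 nodes) is used only by "fhvkgfewo"; the node for "fhv" still has the child "h", so pruning stops there.
Nodes removed: 6

6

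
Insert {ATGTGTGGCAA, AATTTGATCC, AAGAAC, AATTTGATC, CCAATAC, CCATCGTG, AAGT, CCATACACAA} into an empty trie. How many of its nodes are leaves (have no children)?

7

Leaves are exactly the stored words that no other stored word extends.
Those words: "AAGAAC", "AAGT", "AATTTGATCC", "ATGTGTGGCAA", "CCAATAC", "CCATACACAA", "CCATCGTG"
Leaf count: 7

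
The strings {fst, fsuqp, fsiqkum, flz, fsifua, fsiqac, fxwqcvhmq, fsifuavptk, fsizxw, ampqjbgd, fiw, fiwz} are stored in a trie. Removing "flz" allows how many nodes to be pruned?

2

Walk "flz" from the leaf back toward the root, removing each node that no remaining word uses.
The suffix "lz" (2 nodes) is used only by "flz"; the node for "f" still has the child "s", so pruning stops there.
Nodes removed: 2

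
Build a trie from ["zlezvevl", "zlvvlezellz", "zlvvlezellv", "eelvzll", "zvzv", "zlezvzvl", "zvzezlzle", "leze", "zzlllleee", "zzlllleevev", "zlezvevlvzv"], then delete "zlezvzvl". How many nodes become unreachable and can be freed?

3

A node on "zlezvzvl"'s path can go only if nothing else ends at it or branches off below it.
The suffix "zvl" (3 nodes) is used only by "zlezvzvl"; the node for "zlezv" still has the child "e", so pruning stops there.
Nodes removed: 3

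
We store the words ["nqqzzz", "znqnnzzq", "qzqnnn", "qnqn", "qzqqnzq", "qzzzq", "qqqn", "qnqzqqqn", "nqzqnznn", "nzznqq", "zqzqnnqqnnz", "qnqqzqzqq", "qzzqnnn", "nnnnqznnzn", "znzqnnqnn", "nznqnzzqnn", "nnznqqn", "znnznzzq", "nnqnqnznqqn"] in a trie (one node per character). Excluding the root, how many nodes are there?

Count nodes per top-level branch (shared prefixes stored once):
  'n'-branch (nnnnqznnzn, nnqnqnznqqn, nnznqqn, nqqzzz, nqzqnznn, nznqnzzqnn, nzznqq): 48 nodes
  'q'-branch (qnqn, qnqqzqzqq, qnqzqqqn, qqqn, qzqnnn, qzqqnzq, qzzqnnn, qzzzq): 34 nodes
  'z'-branch (znnznzzq, znqnnzzq, znzqnnqnn, zqzqnnqqnnz): 31 nodes
Sum: 113

113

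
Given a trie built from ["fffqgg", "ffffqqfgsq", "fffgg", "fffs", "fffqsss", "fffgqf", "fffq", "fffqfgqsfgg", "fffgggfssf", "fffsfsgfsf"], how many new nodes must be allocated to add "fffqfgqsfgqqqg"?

The longest prefix of "fffqfgqsfgqqqg" already in the trie is "fffqfgqsfg" (length 10).
New nodes needed: |"fffqfgqsfgqqqg"| − 10 = 14 − 10 = 4.

4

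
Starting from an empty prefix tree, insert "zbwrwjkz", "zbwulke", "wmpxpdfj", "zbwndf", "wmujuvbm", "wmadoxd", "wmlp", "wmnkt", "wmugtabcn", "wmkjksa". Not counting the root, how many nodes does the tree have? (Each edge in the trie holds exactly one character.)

50

For each word, the new-node count is its length minus the longest prefix already in the trie:
  "zbwrwjkz" → 8 new (z, b, w, r, w, j, k, z)
  "zbwulke" → prefix "zbw" already present; 4 new (u, l, k, e)
  "wmpxpdfj" → 8 new (w, m, p, x, p, d, f, j)
  "zbwndf" → prefix "zbw" already present; 3 new (n, d, f)
  "wmujuvbm" → prefix "wm" already present; 6 new (u, j, u, v, b, m)
  "wmadoxd" → prefix "wm" already present; 5 new (a, d, o, x, d)
  "wmlp" → prefix "wm" already present; 2 new (l, p)
  "wmnkt" → prefix "wm" already present; 3 new (n, k, t)
  "wmugtabcn" → prefix "wmu" already present; 6 new (g, t, a, b, c, n)
  "wmkjksa" → prefix "wm" already present; 5 new (k, j, k, s, a)
Total nodes = 8 + 4 + 8 + 3 + 6 + 5 + 2 + 3 + 6 + 5 = 50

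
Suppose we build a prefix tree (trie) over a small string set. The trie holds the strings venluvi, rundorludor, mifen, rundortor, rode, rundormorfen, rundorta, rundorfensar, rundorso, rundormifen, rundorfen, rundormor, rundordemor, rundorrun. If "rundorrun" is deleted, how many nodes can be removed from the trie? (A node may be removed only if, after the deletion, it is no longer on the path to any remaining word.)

3

After clearing the end-marker at "rundorrun", prune upward until reaching a node still needed by another word.
The suffix "run" (3 nodes) is used only by "rundorrun"; the node for "rundor" still has the child "l", so pruning stops there.
Nodes removed: 3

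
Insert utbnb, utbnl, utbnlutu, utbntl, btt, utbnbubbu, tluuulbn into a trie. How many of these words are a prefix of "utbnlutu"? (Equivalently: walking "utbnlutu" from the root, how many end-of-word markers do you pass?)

Check each prefix of "utbnlutu" against the stored set — each match is an end-marker on the path.
Prefixes of the query that are stored words: "utbnl", "utbnlutu"
Count: 2

2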